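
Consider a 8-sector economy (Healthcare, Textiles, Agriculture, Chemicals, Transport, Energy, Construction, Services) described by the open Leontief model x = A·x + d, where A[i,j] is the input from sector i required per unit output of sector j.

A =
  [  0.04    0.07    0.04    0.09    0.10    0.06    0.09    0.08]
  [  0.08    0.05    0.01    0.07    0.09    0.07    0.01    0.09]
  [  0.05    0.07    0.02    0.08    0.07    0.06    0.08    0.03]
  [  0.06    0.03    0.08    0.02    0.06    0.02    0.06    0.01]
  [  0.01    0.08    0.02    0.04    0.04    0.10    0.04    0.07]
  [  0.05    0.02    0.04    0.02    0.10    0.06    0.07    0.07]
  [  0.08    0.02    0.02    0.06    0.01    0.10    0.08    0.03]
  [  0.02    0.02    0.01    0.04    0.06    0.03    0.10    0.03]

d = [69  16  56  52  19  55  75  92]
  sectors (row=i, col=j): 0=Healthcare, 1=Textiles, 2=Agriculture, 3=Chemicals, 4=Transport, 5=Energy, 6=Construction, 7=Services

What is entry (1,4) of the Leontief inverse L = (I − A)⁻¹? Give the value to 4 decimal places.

Form M = I − A:
  [  0.96   -0.07   -0.04   -0.09   -0.10   -0.06   -0.09   -0.08]
  [ -0.08    0.95   -0.01   -0.07   -0.09   -0.07   -0.01   -0.09]
  [ -0.05   -0.07    0.98   -0.08   -0.07   -0.06   -0.08   -0.03]
  [ -0.06   -0.03   -0.08    0.98   -0.06   -0.02   -0.06   -0.01]
  [ -0.01   -0.08   -0.02   -0.04    0.96   -0.10   -0.04   -0.07]
  [ -0.05   -0.02   -0.04   -0.02   -0.10    0.94   -0.07   -0.07]
  [ -0.08   -0.02   -0.02   -0.06   -0.01   -0.10    0.92   -0.03]
  [ -0.02   -0.02   -0.01   -0.04   -0.06   -0.03   -0.10    0.97]
Leontief inverse L = M⁻¹:
  [  1.0866    0.1114    0.0694    0.1370    0.1596    0.1223    0.1527    0.1286]
  [  0.1148    1.0859    0.0351    0.1086    0.1445    0.1191    0.0630    0.1334]
  [  0.0900    0.1041    1.0453    0.1191    0.1202    0.1117    0.1301    0.0714]
  [  0.0893    0.0595    0.0972    1.0538    0.0978    0.0611    0.1000    0.0413]
  [  0.0433    0.1068    0.0395    0.0715    1.0859    0.1425    0.0831    0.1067]
  [  0.0827    0.0527    0.0604    0.0566    0.1451    1.1098    0.1201    0.1084]
  [  0.1157    0.0477    0.0437    0.0947    0.0565    0.1440    1.1293    0.0657]
  [  0.0465    0.0414    0.0257    0.0657    0.0890    0.0666    0.1352    1.0555]
Total output x = L · d:
  x_0 = 1.0866·69 + 0.1114·16 + 0.0694·56 + 0.1370·52 + 0.1596·19 + 0.1223·55 + 0.1527·75 + 0.1286·92 = 120.8067
  x_1 = 0.1148·69 + 1.0859·16 + 0.0351·56 + 0.1086·52 + 0.1445·19 + 0.1191·55 + 0.0630·75 + 0.1334·92 = 59.2069
  x_2 = 0.0900·69 + 0.1041·16 + 1.0453·56 + 0.1191·52 + 0.1202·19 + 0.1117·55 + 0.1301·75 + 0.0714·92 = 97.3495
  x_3 = 0.0893·69 + 0.0595·16 + 0.0972·56 + 1.0538·52 + 0.0978·19 + 0.0611·55 + 0.1000·75 + 0.0413·92 = 83.8764
  x_4 = 0.0433·69 + 0.1068·16 + 0.0395·56 + 0.0715·52 + 1.0859·19 + 0.1425·55 + 0.0831·75 + 0.1067·92 = 55.1451
  x_5 = 0.0827·69 + 0.0527·16 + 0.0604·56 + 0.0566·52 + 0.1451·19 + 1.1098·55 + 0.1201·75 + 0.1084·92 = 95.6526
  x_6 = 0.1157·69 + 0.0477·16 + 0.0437·56 + 0.0947·52 + 0.0565·19 + 0.1440·55 + 1.1293·75 + 0.0657·92 = 115.8532
  x_7 = 0.0465·69 + 0.0414·16 + 0.0257·56 + 0.0657·52 + 0.0890·19 + 0.0666·55 + 0.1352·75 + 1.0555·92 = 121.3324

L[1,4] = 0.1445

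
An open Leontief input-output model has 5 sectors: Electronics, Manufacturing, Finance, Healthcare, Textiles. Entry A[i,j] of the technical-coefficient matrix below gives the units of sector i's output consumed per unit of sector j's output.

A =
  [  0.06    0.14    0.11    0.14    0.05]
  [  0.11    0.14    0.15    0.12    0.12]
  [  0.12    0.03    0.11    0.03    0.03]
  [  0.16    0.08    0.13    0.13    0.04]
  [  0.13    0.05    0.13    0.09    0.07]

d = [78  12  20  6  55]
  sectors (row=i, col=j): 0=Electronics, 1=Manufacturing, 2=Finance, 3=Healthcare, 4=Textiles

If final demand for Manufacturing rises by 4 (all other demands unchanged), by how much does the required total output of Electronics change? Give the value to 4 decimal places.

Form M = I − A:
  [  0.94   -0.14   -0.11   -0.14   -0.05]
  [ -0.11    0.86   -0.15   -0.12   -0.12]
  [ -0.12   -0.03    0.89   -0.03   -0.03]
  [ -0.16   -0.08   -0.13    0.87   -0.04]
  [ -0.13   -0.05   -0.13   -0.09    0.93]
Leontief inverse L = M⁻¹:
  [  1.1769    0.2286    0.2353    0.2405    0.1107]
  [  0.2537    1.2488    0.3059    0.2438    0.1951]
  [  0.1844    0.0831    1.1824    0.0884    0.0626]
  [  0.2779    0.1752    0.2591    1.2375    0.0991]
  [  0.2308    0.1277    0.2397    0.1788    1.1196]
Total output x = L · d:
  x_0 = 1.1769·78 + 0.2286·12 + 0.2353·20 + 0.2405·6 + 0.1107·55 = 106.7749
  x_1 = 0.2537·78 + 1.2488·12 + 0.3059·20 + 0.2438·6 + 0.1951·55 = 53.0854
  x_2 = 0.1844·78 + 0.0831·12 + 1.1824·20 + 0.0884·6 + 0.0626·55 = 43.0001
  x_3 = 0.2779·78 + 0.1752·12 + 0.2591·20 + 1.2375·6 + 0.0991·55 = 41.8391
  x_4 = 0.2308·78 + 0.1277·12 + 0.2397·20 + 0.1788·6 + 1.1196·55 = 86.9791
Δx_0 = L[0,1] · Δd_1 = 0.2286 · 4 = 0.9144

0.9144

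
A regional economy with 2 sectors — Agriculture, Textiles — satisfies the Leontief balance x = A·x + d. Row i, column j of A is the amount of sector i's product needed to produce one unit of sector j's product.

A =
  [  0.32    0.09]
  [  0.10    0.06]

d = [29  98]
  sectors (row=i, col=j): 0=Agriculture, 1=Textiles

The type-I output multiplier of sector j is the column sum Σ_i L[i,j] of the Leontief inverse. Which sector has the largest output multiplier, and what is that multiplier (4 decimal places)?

Form M = I − A:
  [  0.68   -0.09]
  [ -0.10    0.94]
Leontief inverse L = M⁻¹:
  [  1.4916    0.1428]
  [  0.1587    1.0790]
Total output x = L · d:
  x_0 = 1.4916·29 + 0.1428·98 = 57.2517
  x_1 = 0.1587·29 + 1.0790·98 = 110.3459
Output multipliers (column sums of L):
  Agriculture: 1.6503
  Textiles: 1.2218

Agriculture (1.6503)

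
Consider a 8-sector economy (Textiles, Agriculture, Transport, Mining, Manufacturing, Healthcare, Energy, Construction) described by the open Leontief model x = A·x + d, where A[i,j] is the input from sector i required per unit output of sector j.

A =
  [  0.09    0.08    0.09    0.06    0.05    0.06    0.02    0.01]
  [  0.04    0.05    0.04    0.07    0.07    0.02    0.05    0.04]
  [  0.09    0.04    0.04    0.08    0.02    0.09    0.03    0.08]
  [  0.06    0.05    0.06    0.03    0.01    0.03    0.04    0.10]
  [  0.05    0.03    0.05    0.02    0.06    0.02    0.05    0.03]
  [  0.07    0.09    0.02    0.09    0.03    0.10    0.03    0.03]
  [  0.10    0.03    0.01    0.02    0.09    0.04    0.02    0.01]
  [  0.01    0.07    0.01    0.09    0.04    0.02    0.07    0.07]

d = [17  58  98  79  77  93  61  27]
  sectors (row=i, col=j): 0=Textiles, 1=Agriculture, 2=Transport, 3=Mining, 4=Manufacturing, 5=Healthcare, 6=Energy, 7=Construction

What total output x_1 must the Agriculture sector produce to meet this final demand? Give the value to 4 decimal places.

97.1360

Form M = I − A:
  [  0.91   -0.08   -0.09   -0.06   -0.05   -0.06   -0.02   -0.01]
  [ -0.04    0.95   -0.04   -0.07   -0.07   -0.02   -0.05   -0.04]
  [ -0.09   -0.04    0.96   -0.08   -0.02   -0.09   -0.03   -0.08]
  [ -0.06   -0.05   -0.06    0.97   -0.01   -0.03   -0.04   -0.10]
  [ -0.05   -0.03   -0.05   -0.02    0.94   -0.02   -0.05   -0.03]
  [ -0.07   -0.09   -0.02   -0.09   -0.03    0.90   -0.03   -0.03]
  [ -0.10   -0.03   -0.01   -0.02   -0.09   -0.04    0.98   -0.01]
  [ -0.01   -0.07   -0.01   -0.09   -0.04   -0.02   -0.07    0.93]
Leontief inverse L = M⁻¹:
  [  1.1420    0.1242    0.1263    0.1063    0.0836    0.1001    0.0485    0.0464]
  [  0.0789    1.0825    0.0666    0.1028    0.0989    0.0465    0.0745    0.0697]
  [  0.1394    0.0883    1.0738    0.1289    0.0532    0.1294    0.0606    0.1181]
  [  0.0981    0.0867    0.0850    1.0701    0.0386    0.0593    0.0659    0.1310]
  [  0.0839    0.0570    0.0719    0.0479    1.0848    0.0440    0.0692    0.0519]
  [  0.1185    0.1359    0.0536    0.1357    0.0638    1.1374    0.0593    0.0657]
  [  0.1354    0.0603    0.0367    0.0483    0.1158    0.0651    1.0393    0.0294]
  [  0.0456    0.1021    0.0332    0.1224    0.0694    0.0430    0.0956    1.1008]
Total output x = L · d:
  x_0 = 1.1420·17 + 0.1242·58 + 0.1263·98 + 0.1063·79 + 0.0836·77 + 0.1001·93 + 0.0485·61 + 0.0464·27 = 67.3522
  x_1 = 0.0789·17 + 1.0825·58 + 0.0666·98 + 0.1028·79 + 0.0989·77 + 0.0465·93 + 0.0745·61 + 0.0697·27 = 97.1360
  x_2 = 0.1394·17 + 0.0883·58 + 1.0738·98 + 0.1289·79 + 0.0532·77 + 0.1294·93 + 0.0606·61 + 0.1181·27 = 145.9168
  x_3 = 0.0981·17 + 0.0867·58 + 0.0850·98 + 1.0701·79 + 0.0386·77 + 0.0593·93 + 0.0659·61 + 0.1310·27 = 115.6144
  x_4 = 0.0839·17 + 0.0570·58 + 0.0719·98 + 0.0479·79 + 1.0848·77 + 0.0440·93 + 0.0692·61 + 0.0519·27 = 108.8120
  x_5 = 0.1185·17 + 0.1359·58 + 0.0536·98 + 0.1357·79 + 0.0638·77 + 1.1374·93 + 0.0593·61 + 0.0657·27 = 141.9464
  x_6 = 0.1354·17 + 0.0603·58 + 0.0367·98 + 0.0483·79 + 0.1158·77 + 0.0651·93 + 1.0393·61 + 0.0294·27 = 92.3845
  x_7 = 0.0456·17 + 0.1021·58 + 0.0332·98 + 0.1224·79 + 0.0694·77 + 0.0430·93 + 0.0956·61 + 1.1008·27 = 64.5117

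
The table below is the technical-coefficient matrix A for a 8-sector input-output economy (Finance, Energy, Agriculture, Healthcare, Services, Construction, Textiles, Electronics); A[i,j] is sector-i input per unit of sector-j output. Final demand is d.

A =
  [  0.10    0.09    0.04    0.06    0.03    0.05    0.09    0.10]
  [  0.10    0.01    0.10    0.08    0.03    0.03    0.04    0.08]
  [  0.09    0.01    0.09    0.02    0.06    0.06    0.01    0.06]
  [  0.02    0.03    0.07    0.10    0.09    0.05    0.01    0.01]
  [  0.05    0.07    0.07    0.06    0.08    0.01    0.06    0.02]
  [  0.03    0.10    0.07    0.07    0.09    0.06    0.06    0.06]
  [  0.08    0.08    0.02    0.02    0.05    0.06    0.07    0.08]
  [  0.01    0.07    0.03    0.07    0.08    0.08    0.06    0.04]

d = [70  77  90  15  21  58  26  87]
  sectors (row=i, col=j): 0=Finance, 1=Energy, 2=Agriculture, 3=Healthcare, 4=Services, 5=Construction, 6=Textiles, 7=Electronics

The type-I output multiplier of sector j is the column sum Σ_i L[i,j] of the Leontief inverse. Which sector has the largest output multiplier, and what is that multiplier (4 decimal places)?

Form M = I − A:
  [  0.90   -0.09   -0.04   -0.06   -0.03   -0.05   -0.09   -0.10]
  [ -0.10    0.99   -0.10   -0.08   -0.03   -0.03   -0.04   -0.08]
  [ -0.09   -0.01    0.91   -0.02   -0.06   -0.06   -0.01   -0.06]
  [ -0.02   -0.03   -0.07    0.90   -0.09   -0.05   -0.01   -0.01]
  [ -0.05   -0.07   -0.07   -0.06    0.92   -0.01   -0.06   -0.02]
  [ -0.03   -0.10   -0.07   -0.07   -0.09    0.94   -0.06   -0.06]
  [ -0.08   -0.08   -0.02   -0.02   -0.05   -0.06    0.93   -0.08]
  [ -0.01   -0.07   -0.03   -0.07   -0.08   -0.08   -0.06    0.96]
Leontief inverse L = M⁻¹:
  [  1.1640    0.1508    0.1009    0.1234    0.0936    0.1037    0.1447    0.1619]
  [  0.1516    1.0587    0.1515    0.1309    0.0851    0.0755    0.0819    0.1282]
  [  0.1357    0.0544    1.1359    0.0630    0.1076    0.0978    0.0482    0.1027]
  [  0.0585    0.0651    0.1166    1.1429    0.1371    0.0809    0.0388    0.0419]
  [  0.0998    0.1099    0.1189    0.1047    1.1269    0.0454    0.0965    0.0624]
  [  0.0894    0.1527    0.1337    0.1300    0.1532    1.1070    0.1066    0.1130]
  [  0.1333    0.1323    0.0707    0.0722    0.1026    0.1033    1.1172    0.1318]
  [  0.0558    0.1154    0.0816    0.1202    0.1336    0.1180    0.0986    1.0818]
Total output x = L · d:
  x_0 = 1.1640·70 + 0.1508·77 + 0.1009·90 + 0.1234·15 + 0.0936·21 + 0.1037·58 + 0.1447·26 + 0.1619·87 = 129.8618
  x_1 = 0.1516·70 + 1.0587·77 + 0.1515·90 + 0.1309·15 + 0.0851·21 + 0.0755·58 + 0.0819·26 + 0.1282·87 = 127.1791
  x_2 = 0.1357·70 + 0.0544·77 + 1.1359·90 + 0.0630·15 + 0.1076·21 + 0.0978·58 + 0.0482·26 + 0.1027·87 = 134.9779
  x_3 = 0.0585·70 + 0.0651·77 + 0.1166·90 + 1.1429·15 + 0.1371·21 + 0.0809·58 + 0.0388·26 + 0.0419·87 = 48.9750
  x_4 = 0.0998·70 + 0.1099·77 + 0.1189·90 + 0.1047·15 + 1.1269·21 + 0.0454·58 + 0.0965·26 + 0.0624·87 = 61.9620
  x_5 = 0.0894·70 + 0.1527·77 + 0.1337·90 + 0.1300·15 + 0.1532·21 + 1.1070·58 + 0.1066·26 + 0.1130·87 = 112.0212
  x_6 = 0.1333·70 + 0.1323·77 + 0.0707·90 + 0.0722·15 + 0.1026·21 + 0.1033·58 + 1.1172·26 + 0.1318·87 = 75.6160
  x_7 = 0.0558·70 + 0.1154·77 + 0.0816·90 + 0.1202·15 + 0.1336·21 + 0.1180·58 + 0.0986·26 + 1.0818·87 = 128.2650
Output multipliers (column sums of L):
  Finance: 1.8881
  Energy: 1.8392
  Agriculture: 1.9098
  Healthcare: 1.8873
  Services: 1.9398
  Construction: 1.7317
  Textiles: 1.7325
  Electronics: 1.8237

Services (1.9398)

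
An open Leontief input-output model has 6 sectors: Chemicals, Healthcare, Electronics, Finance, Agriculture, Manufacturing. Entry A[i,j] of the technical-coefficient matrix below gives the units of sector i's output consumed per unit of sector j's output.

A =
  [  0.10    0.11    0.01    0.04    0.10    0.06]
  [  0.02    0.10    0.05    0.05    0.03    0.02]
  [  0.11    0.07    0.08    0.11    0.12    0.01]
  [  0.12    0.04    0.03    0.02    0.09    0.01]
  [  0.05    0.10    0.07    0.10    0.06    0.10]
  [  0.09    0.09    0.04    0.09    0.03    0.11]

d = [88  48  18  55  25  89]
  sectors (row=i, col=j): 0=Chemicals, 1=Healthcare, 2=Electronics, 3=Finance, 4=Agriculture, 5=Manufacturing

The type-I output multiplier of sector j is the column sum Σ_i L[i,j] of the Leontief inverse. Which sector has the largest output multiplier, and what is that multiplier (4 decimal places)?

Form M = I − A:
  [  0.90   -0.11   -0.01   -0.04   -0.10   -0.06]
  [ -0.02    0.90   -0.05   -0.05   -0.03   -0.02]
  [ -0.11   -0.07    0.92   -0.11   -0.12   -0.01]
  [ -0.12   -0.04   -0.03    0.98   -0.09   -0.01]
  [ -0.05   -0.10   -0.07   -0.10    0.94   -0.10]
  [ -0.09   -0.09   -0.04   -0.09   -0.03    0.89]
Leontief inverse L = M⁻¹:
  [  1.1489    0.1732    0.0399    0.0840    0.1440    0.0989]
  [  0.0513    1.1367    0.0710    0.0776    0.0594    0.0373]
  [  0.1767    0.1412    1.1180    0.1632    0.1833    0.0501]
  [  0.1601    0.0888    0.0525    1.0541    0.1288    0.0397]
  [  0.1126    0.1664    0.1060    0.1514    1.1136    0.1393]
  [  0.1493    0.1534    0.0703    0.1354    0.0794    1.1483]
Total output x = L · d:
  x_0 = 1.1489·88 + 0.1732·48 + 0.0399·18 + 0.0840·55 + 0.1440·25 + 0.0989·89 = 127.1605
  x_1 = 0.0513·88 + 1.1367·48 + 0.0710·18 + 0.0776·55 + 0.0594·25 + 0.0373·89 = 69.4298
  x_2 = 0.1767·88 + 0.1412·48 + 1.1180·18 + 0.1632·55 + 0.1833·25 + 0.0501·89 = 60.4665
  x_3 = 0.1601·88 + 0.0888·48 + 0.0525·18 + 1.0541·55 + 0.1288·25 + 0.0397·89 = 84.0188
  x_4 = 0.1126·88 + 0.1664·48 + 0.1060·18 + 0.1514·55 + 1.1136·25 + 0.1393·89 = 68.3781
  x_5 = 0.1493·88 + 0.1534·48 + 0.0703·18 + 0.1354·55 + 0.0794·25 + 1.1483·89 = 133.3987
Output multipliers (column sums of L):
  Chemicals: 1.7990
  Healthcare: 1.8596
  Electronics: 1.4577
  Finance: 1.6657
  Agriculture: 1.7084
  Manufacturing: 1.5137

Healthcare (1.8596)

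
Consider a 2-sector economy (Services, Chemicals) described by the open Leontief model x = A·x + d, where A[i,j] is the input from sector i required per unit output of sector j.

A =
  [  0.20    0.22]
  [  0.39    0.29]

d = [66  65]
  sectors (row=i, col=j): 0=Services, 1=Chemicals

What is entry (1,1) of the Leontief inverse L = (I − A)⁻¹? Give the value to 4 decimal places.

Form M = I − A:
  [  0.80   -0.22]
  [ -0.39    0.71]
Leontief inverse L = M⁻¹:
  [  1.4724    0.4562]
  [  0.8088    1.6591]
Total output x = L · d:
  x_0 = 1.4724·66 + 0.4562·65 = 126.8353
  x_1 = 0.8088·66 + 1.6591·65 = 161.2194

L[1,1] = 1.6591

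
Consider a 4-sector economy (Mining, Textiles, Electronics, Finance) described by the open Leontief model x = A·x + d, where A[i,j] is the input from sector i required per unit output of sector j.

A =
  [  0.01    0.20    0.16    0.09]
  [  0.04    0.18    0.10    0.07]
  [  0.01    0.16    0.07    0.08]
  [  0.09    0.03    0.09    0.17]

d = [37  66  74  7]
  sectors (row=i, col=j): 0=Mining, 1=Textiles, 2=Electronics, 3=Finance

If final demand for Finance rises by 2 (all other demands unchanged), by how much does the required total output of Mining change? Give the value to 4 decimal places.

0.3203

Form M = I − A:
  [  0.99   -0.20   -0.16   -0.09]
  [ -0.04    0.82   -0.10   -0.07]
  [ -0.01   -0.16    0.93   -0.08]
  [ -0.09   -0.03   -0.09    0.83]
Leontief inverse L = M⁻¹:
  [  1.0392    0.3036    0.2269    0.1602]
  [  0.0648    1.2714    0.1604    0.1297]
  [  0.0325    0.2309    1.1184    0.1308]
  [  0.1186    0.1039    0.1517    1.2411]
Total output x = L · d:
  x_0 = 1.0392·37 + 0.3036·66 + 0.2269·74 + 0.1602·7 = 76.4038
  x_1 = 0.0648·37 + 1.2714·66 + 0.1604·74 + 0.1297·7 = 99.0840
  x_2 = 0.0325·37 + 0.2309·66 + 1.1184·74 + 0.1308·7 = 100.1182
  x_3 = 0.1186·37 + 0.1039·66 + 0.1517·74 + 1.2411·7 = 31.1560
Δx_0 = L[0,3] · Δd_3 = 0.1602 · 2 = 0.3203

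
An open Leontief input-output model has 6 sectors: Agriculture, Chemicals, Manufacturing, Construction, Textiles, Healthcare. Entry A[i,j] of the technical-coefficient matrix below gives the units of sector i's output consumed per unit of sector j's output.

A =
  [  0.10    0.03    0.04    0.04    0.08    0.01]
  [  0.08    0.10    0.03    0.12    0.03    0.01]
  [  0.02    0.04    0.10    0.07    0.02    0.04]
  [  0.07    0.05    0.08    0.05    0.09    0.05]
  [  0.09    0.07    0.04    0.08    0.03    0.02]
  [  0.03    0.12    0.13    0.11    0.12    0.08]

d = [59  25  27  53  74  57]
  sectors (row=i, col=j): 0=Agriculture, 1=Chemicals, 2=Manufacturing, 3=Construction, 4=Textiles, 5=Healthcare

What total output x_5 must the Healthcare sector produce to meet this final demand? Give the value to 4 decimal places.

Form M = I − A:
  [  0.90   -0.03   -0.04   -0.04   -0.08   -0.01]
  [ -0.08    0.90   -0.03   -0.12   -0.03   -0.01]
  [ -0.02   -0.04    0.90   -0.07   -0.02   -0.04]
  [ -0.07   -0.05   -0.08    0.95   -0.09   -0.05]
  [ -0.09   -0.07   -0.04   -0.08    0.97   -0.02]
  [ -0.03   -0.12   -0.13   -0.11   -0.12    0.92]
Leontief inverse L = M⁻¹:
  [  1.1344    0.0559    0.0665    0.0712    0.1060    0.0220]
  [  0.1223    1.1356    0.0644    0.1619    0.0649    0.0267]
  [  0.0460    0.0690    1.1351    0.1048    0.0462    0.0573]
  [  0.1106    0.0889    0.1209    1.0960    0.1247    0.0697]
  [  0.1269    0.1011    0.0716    0.1168    1.0612    0.0350]
  [  0.0892    0.1835    0.1948    0.1845    0.1718    1.1122]
Total output x = L · d:
  x_0 = 1.1344·59 + 0.0559·25 + 0.0665·27 + 0.0712·53 + 0.1060·74 + 0.0220·57 = 82.9954
  x_1 = 0.1223·59 + 1.1356·25 + 0.0644·27 + 0.1619·53 + 0.0649·74 + 0.0267·57 = 52.2508
  x_2 = 0.0460·59 + 0.0690·25 + 1.1351·27 + 0.1048·53 + 0.0462·74 + 0.0573·57 = 47.3269
  x_3 = 0.1106·59 + 0.0889·25 + 0.1209·27 + 1.0960·53 + 0.1247·74 + 0.0697·57 = 83.3031
  x_4 = 0.1269·59 + 0.1011·25 + 0.0716·27 + 0.1168·53 + 1.0612·74 + 0.0350·57 = 98.6643
  x_5 = 0.0892·59 + 0.1835·25 + 0.1948·27 + 0.1845·53 + 0.1718·74 + 1.1122·57 = 100.9951

100.9951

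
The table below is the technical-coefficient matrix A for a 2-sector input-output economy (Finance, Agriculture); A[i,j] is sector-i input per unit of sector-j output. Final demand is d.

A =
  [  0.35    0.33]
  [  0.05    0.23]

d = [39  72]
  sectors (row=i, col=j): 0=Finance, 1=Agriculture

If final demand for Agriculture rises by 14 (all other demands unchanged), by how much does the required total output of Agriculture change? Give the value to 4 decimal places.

18.8017

Form M = I − A:
  [  0.65   -0.33]
  [ -0.05    0.77]
Leontief inverse L = M⁻¹:
  [  1.5909    0.6818]
  [  0.1033    1.3430]
Total output x = L · d:
  x_0 = 1.5909·39 + 0.6818·72 = 111.1364
  x_1 = 0.1033·39 + 1.3430·72 = 100.7231
Δx_1 = L[1,1] · Δd_1 = 1.3430 · 14 = 18.8017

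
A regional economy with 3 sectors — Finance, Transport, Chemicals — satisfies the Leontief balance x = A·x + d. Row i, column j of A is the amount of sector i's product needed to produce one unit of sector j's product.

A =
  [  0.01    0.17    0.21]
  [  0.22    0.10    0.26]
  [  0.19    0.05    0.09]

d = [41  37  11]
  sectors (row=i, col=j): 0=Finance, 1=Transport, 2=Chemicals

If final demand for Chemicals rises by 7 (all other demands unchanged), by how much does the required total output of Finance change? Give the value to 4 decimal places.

2.2758

Form M = I − A:
  [  0.99   -0.17   -0.21]
  [ -0.22    0.90   -0.26]
  [ -0.19   -0.05    0.91]
Leontief inverse L = M⁻¹:
  [  1.1237    0.2303    0.3251]
  [  0.3480    1.2004    0.4233]
  [  0.2537    0.1140    1.1900]
Total output x = L · d:
  x_0 = 1.1237·41 + 0.2303·37 + 0.3251·11 = 58.1685
  x_1 = 0.3480·41 + 1.2004·37 + 0.4233·11 = 63.3361
  x_2 = 0.2537·41 + 0.1140·37 + 1.1900·11 = 27.7130
Δx_0 = L[0,2] · Δd_2 = 0.3251 · 7 = 2.2758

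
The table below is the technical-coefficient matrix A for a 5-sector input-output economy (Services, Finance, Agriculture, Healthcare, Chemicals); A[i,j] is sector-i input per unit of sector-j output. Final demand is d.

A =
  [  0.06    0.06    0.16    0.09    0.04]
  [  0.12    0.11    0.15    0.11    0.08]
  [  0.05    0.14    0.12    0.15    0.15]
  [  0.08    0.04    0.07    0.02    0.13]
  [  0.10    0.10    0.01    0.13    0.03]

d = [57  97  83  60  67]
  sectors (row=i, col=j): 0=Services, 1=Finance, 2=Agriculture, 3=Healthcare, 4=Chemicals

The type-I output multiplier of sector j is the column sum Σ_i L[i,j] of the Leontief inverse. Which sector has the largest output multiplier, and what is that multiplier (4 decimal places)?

Form M = I − A:
  [  0.94   -0.06   -0.16   -0.09   -0.04]
  [ -0.12    0.89   -0.15   -0.11   -0.08]
  [ -0.05   -0.14    0.88   -0.15   -0.15]
  [ -0.08   -0.04   -0.07    0.98   -0.13]
  [ -0.10   -0.10   -0.01   -0.13    0.97]
Leontief inverse L = M⁻¹:
  [  1.1209    0.1344    0.2416    0.1706    0.1175]
  [  0.2058    1.2086    0.2628    0.2184    0.1781]
  [  0.1453    0.2429    1.2279    0.2618    0.2510]
  [  0.1309    0.0981    0.1290    1.0870    0.1791]
  [  0.1558    0.1541    0.0820    0.1885    1.0880]
Total output x = L · d:
  x_0 = 1.1209·57 + 0.1344·97 + 0.2416·83 + 0.1706·60 + 0.1175·67 = 115.0960
  x_1 = 0.2058·57 + 1.2086·97 + 0.2628·83 + 0.2184·60 + 0.1781·67 = 175.8217
  x_2 = 0.1453·57 + 0.2429·97 + 1.2279·83 + 0.2618·60 + 0.2510·67 = 166.2860
  x_3 = 0.1309·57 + 0.0981·97 + 0.1290·83 + 1.0870·60 + 0.1791·67 = 104.9076
  x_4 = 0.1558·57 + 0.1541·97 + 0.0820·83 + 0.1885·60 + 1.0880·67 = 114.8377
Output multipliers (column sums of L):
  Services: 1.7588
  Finance: 1.8382
  Agriculture: 1.9433
  Healthcare: 1.9263
  Chemicals: 1.8137

Agriculture (1.9433)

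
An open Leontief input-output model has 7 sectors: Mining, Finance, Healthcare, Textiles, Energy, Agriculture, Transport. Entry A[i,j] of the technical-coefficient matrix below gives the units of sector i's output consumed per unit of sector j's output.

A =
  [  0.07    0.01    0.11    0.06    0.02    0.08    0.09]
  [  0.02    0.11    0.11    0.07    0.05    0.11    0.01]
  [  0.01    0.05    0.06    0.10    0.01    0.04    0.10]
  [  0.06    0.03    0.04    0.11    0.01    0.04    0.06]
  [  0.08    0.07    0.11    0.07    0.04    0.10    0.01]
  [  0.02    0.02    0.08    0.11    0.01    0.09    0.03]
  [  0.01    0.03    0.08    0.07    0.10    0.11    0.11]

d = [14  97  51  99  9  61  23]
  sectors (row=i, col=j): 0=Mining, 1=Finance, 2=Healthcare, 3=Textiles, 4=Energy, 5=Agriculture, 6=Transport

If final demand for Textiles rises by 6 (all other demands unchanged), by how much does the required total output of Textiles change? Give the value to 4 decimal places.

6.9792

Form M = I − A:
  [  0.93   -0.01   -0.11   -0.06   -0.02   -0.08   -0.09]
  [ -0.02    0.89   -0.11   -0.07   -0.05   -0.11   -0.01]
  [ -0.01   -0.05    0.94   -0.10   -0.01   -0.04   -0.10]
  [ -0.06   -0.03   -0.04    0.89   -0.01   -0.04   -0.06]
  [ -0.08   -0.07   -0.11   -0.07    0.96   -0.10   -0.01]
  [ -0.02   -0.02   -0.08   -0.11   -0.01    0.91   -0.03]
  [ -0.01   -0.03   -0.08   -0.07   -0.10   -0.11    0.89]
Leontief inverse L = M⁻¹:
  [  1.0943    0.0373    0.1668    0.1270    0.0442    0.1358    0.1435]
  [  0.0463    1.1500    0.1736    0.1441    0.0715    0.1714    0.0534]
  [  0.0300    0.0772    1.1066    0.1572    0.0335    0.0884    0.1422]
  [  0.0824    0.0524    0.0843    1.1632    0.0287    0.0836    0.1000]
  [  0.1086    0.1048    0.1737    0.1428    1.0605    0.1597    0.0586]
  [  0.0402    0.0426    0.1218    0.1669    0.0249    1.1312    0.0679]
  [  0.0402    0.0673    0.1484    0.1486    0.1304    0.1796    1.1626]
Total output x = L · d:
  x_0 = 1.0943·14 + 0.0373·97 + 0.1668·51 + 0.1270·99 + 0.0442·9 + 0.1358·61 + 0.1435·23 = 51.9977
  x_1 = 0.0463·14 + 1.1500·97 + 0.1736·51 + 0.1441·99 + 0.0715·9 + 0.1714·61 + 0.0534·23 = 147.6428
  x_2 = 0.0300·14 + 0.0772·97 + 1.1066·51 + 0.1572·99 + 0.0335·9 + 0.0884·61 + 0.1422·23 = 88.8745
  x_3 = 0.0824·14 + 0.0524·97 + 0.0843·51 + 1.1632·99 + 0.0287·9 + 0.0836·61 + 0.1000·23 = 133.3481
  x_4 = 0.1086·14 + 0.1048·97 + 0.1737·51 + 0.1428·99 + 1.0605·9 + 0.1597·61 + 0.0586·23 = 55.3216
  x_5 = 0.0402·14 + 0.0426·97 + 0.1218·51 + 0.1669·99 + 0.0249·9 + 1.1312·61 + 0.0679·23 = 98.2102
  x_6 = 0.0402·14 + 0.0673·97 + 0.1484·51 + 0.1486·99 + 0.1304·9 + 0.1796·61 + 1.1626·23 = 68.2347
Δx_3 = L[3,3] · Δd_3 = 1.1632 · 6 = 6.9792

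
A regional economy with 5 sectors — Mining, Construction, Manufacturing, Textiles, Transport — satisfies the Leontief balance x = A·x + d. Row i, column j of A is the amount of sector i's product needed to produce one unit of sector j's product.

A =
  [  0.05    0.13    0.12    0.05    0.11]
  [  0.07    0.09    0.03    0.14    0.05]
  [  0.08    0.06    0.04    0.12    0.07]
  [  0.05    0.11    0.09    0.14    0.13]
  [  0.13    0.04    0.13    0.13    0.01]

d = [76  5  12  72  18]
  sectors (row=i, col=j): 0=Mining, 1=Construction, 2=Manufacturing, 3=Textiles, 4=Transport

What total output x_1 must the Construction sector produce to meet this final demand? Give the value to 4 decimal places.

33.7728

Form M = I − A:
  [  0.95   -0.13   -0.12   -0.05   -0.11]
  [ -0.07    0.91   -0.03   -0.14   -0.05]
  [ -0.08   -0.06    0.96   -0.12   -0.07]
  [ -0.05   -0.11   -0.09    0.86   -0.13]
  [ -0.13   -0.04   -0.13   -0.13    0.99]
Leontief inverse L = M⁻¹:
  [  1.1128    0.1960    0.1814    0.1470    0.1657]
  [  0.1186    1.1531    0.0862    0.2228    0.1068]
  [  0.1287    0.1202    1.0969    0.1989    0.1240]
  [  0.1211    0.1885    0.1656    1.2538    0.1993]
  [  0.1837    0.1129    0.1931    0.2190    1.0786]
Total output x = L · d:
  x_0 = 1.1128·76 + 0.1960·5 + 0.1814·12 + 0.1470·72 + 0.1657·18 = 101.2890
  x_1 = 0.1186·76 + 1.1531·5 + 0.0862·12 + 0.2228·72 + 0.1068·18 = 33.7728
  x_2 = 0.1287·76 + 0.1202·5 + 1.0969·12 + 0.1989·72 + 0.1240·18 = 40.0942
  x_3 = 0.1211·76 + 0.1885·5 + 0.1656·12 + 1.2538·72 + 0.1993·18 = 105.9905
  x_4 = 0.1837·76 + 0.1129·5 + 0.1931·12 + 0.2190·72 + 1.0786·18 = 52.0298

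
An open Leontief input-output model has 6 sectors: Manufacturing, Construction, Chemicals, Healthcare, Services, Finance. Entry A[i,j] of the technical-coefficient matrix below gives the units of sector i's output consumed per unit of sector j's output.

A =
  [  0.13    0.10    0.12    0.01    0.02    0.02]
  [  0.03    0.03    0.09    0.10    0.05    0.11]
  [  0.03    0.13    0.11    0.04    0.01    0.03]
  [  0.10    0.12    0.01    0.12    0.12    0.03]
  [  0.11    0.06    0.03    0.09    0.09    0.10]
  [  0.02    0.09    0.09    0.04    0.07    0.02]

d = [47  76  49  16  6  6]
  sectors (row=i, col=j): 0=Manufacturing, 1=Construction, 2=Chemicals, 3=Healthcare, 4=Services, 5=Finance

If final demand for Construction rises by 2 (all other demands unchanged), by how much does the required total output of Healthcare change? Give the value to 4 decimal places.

Form M = I − A:
  [  0.87   -0.10   -0.12   -0.01   -0.02   -0.02]
  [ -0.03    0.97   -0.09   -0.10   -0.05   -0.11]
  [ -0.03   -0.13    0.89   -0.04   -0.01   -0.03]
  [ -0.10   -0.12   -0.01    0.88   -0.12   -0.03]
  [ -0.11   -0.06   -0.03   -0.09    0.91   -0.10]
  [ -0.02   -0.09   -0.09   -0.04   -0.07    0.98]
Leontief inverse L = M⁻¹:
  [  1.1737    0.1590    0.1819    0.0469    0.0468    0.0536]
  [  0.0747    1.0947    0.1400    0.1477    0.0938    0.1428]
  [  0.0619    0.1800    1.1588    0.0808    0.0395    0.0634]
  [  0.1696    0.1920    0.0698    1.1852    0.1776    0.0816]
  [  0.1717    0.1314    0.0909    0.1441    1.1408    0.1419]
  [  0.0557    0.1375    0.1323    0.0806    0.1019    1.0539]
Total output x = L · d:
  x_0 = 1.1737·47 + 0.1590·76 + 0.1819·49 + 0.0469·16 + 0.0468·6 + 0.0536·6 = 77.5172
  x_1 = 0.0747·47 + 1.0947·76 + 0.1400·49 + 0.1477·16 + 0.0938·6 + 0.1428·6 = 97.3532
  x_2 = 0.0619·47 + 0.1800·76 + 1.1588·49 + 0.0808·16 + 0.0395·6 + 0.0634·6 = 75.2810
  x_3 = 0.1696·47 + 0.1920·76 + 0.0698·49 + 1.1852·16 + 0.1776·6 + 0.0816·6 = 46.5025
  x_4 = 0.1717·47 + 0.1314·76 + 0.0909·49 + 0.1441·16 + 1.1408·6 + 0.1419·6 = 32.5161
  x_5 = 0.0557·47 + 0.1375·76 + 0.1323·49 + 0.0806·16 + 0.1019·6 + 1.0539·6 = 27.7792
Δx_3 = L[3,1] · Δd_1 = 0.1920 · 2 = 0.3840

0.3840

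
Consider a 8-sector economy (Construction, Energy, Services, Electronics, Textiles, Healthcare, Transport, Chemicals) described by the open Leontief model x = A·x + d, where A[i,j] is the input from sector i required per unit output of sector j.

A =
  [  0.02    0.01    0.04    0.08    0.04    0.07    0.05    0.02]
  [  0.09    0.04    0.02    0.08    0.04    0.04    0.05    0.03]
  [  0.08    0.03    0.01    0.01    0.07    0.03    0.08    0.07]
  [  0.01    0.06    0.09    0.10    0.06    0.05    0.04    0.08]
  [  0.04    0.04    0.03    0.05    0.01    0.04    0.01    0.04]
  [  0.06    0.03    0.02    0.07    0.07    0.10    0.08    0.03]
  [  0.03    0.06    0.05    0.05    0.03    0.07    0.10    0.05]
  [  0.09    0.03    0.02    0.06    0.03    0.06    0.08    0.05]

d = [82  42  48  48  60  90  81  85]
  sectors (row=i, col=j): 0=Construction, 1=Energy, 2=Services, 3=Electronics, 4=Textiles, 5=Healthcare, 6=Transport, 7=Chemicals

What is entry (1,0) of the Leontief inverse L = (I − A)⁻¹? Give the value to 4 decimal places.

Form M = I − A:
  [  0.98   -0.01   -0.04   -0.08   -0.04   -0.07   -0.05   -0.02]
  [ -0.09    0.96   -0.02   -0.08   -0.04   -0.04   -0.05   -0.03]
  [ -0.08   -0.03    0.99   -0.01   -0.07   -0.03   -0.08   -0.07]
  [ -0.01   -0.06   -0.09    0.90   -0.06   -0.05   -0.04   -0.08]
  [ -0.04   -0.04   -0.03   -0.05    0.99   -0.04   -0.01   -0.04]
  [ -0.06   -0.03   -0.02   -0.07   -0.07    0.90   -0.08   -0.03]
  [ -0.03   -0.06   -0.05   -0.05   -0.03   -0.07    0.90   -0.05]
  [ -0.09   -0.03   -0.02   -0.06   -0.03   -0.06   -0.08    0.95]
Leontief inverse L = M⁻¹:
  [  1.0459    0.0330    0.0629    0.1163    0.0665    0.1041    0.0850    0.0480]
  [  0.1188    1.0649    0.0470    0.1246    0.0688    0.0790    0.0886    0.0601]
  [  0.1101    0.0530    1.0323    0.0495    0.0939    0.0679    0.1187    0.0966]
  [  0.0539    0.0928    0.1207    1.1515    0.0975    0.0958    0.0905    0.1218]
  [  0.0626    0.0563    0.0466    0.0796    1.0307    0.0661    0.0370    0.0607]
  [  0.0953    0.0604    0.0502    0.1209    0.1042    1.1485    0.1275    0.0652]
  [  0.0682    0.0899    0.0774    0.0969    0.0633    0.1152    1.1496    0.0849]
  [  0.1223    0.0569    0.0480    0.1070    0.0611    0.1042    0.1251    1.0820]
Total output x = L · d:
  x_0 = 1.0459·82 + 0.0330·42 + 0.0629·48 + 0.1163·48 + 0.0665·60 + 0.1041·90 + 0.0850·81 + 0.0480·85 = 120.0716
  x_1 = 0.1188·82 + 1.0649·42 + 0.0470·48 + 0.1246·48 + 0.0688·60 + 0.0790·90 + 0.0886·81 + 0.0601·85 = 86.2372
  x_2 = 0.1101·82 + 0.0530·42 + 1.0323·48 + 0.0495·48 + 0.0939·60 + 0.0679·90 + 0.1187·81 + 0.0966·85 = 92.7500
  x_3 = 0.0539·82 + 0.0928·42 + 0.1207·48 + 1.1515·48 + 0.0975·60 + 0.0958·90 + 0.0905·81 + 0.1218·85 = 101.5373
  x_4 = 0.0626·82 + 0.0563·42 + 0.0466·48 + 0.0796·48 + 1.0307·60 + 0.0661·90 + 0.0370·81 + 0.0607·85 = 89.4909
  x_5 = 0.0953·82 + 0.0604·42 + 0.0502·48 + 0.1209·48 + 0.1042·60 + 1.1485·90 + 0.1275·81 + 0.0652·85 = 144.0521
  x_6 = 0.0682·82 + 0.0899·42 + 0.0774·48 + 0.0969·48 + 0.0633·60 + 0.1152·90 + 1.1496·81 + 0.0849·85 = 132.2322
  x_7 = 0.1223·82 + 0.0569·42 + 0.0480·48 + 0.1070·48 + 0.0611·60 + 0.1042·90 + 0.1251·81 + 1.0820·85 = 134.9971

L[1,0] = 0.1188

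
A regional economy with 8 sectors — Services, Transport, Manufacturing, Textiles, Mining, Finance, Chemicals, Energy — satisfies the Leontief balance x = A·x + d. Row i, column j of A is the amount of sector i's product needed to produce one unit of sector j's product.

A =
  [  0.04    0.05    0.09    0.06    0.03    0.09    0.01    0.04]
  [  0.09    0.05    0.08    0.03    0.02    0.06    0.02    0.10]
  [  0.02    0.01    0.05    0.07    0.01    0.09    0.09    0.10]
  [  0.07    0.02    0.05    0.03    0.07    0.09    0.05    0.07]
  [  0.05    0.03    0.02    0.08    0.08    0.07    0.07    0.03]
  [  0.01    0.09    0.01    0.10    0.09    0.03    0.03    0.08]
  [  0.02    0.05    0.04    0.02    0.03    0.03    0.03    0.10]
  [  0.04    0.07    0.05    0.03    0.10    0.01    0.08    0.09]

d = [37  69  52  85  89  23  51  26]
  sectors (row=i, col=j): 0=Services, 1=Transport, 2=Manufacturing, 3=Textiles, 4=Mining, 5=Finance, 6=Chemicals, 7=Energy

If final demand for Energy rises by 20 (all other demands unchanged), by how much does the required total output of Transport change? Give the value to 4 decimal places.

3.2349

Form M = I − A:
  [  0.96   -0.05   -0.09   -0.06   -0.03   -0.09   -0.01   -0.04]
  [ -0.09    0.95   -0.08   -0.03   -0.02   -0.06   -0.02   -0.10]
  [ -0.02   -0.01    0.95   -0.07   -0.01   -0.09   -0.09   -0.10]
  [ -0.07   -0.02   -0.05    0.97   -0.07   -0.09   -0.05   -0.07]
  [ -0.05   -0.03   -0.02   -0.08    0.92   -0.07   -0.07   -0.03]
  [ -0.01   -0.09   -0.01   -0.10   -0.09    0.97   -0.03   -0.08]
  [ -0.02   -0.05   -0.04   -0.02   -0.03   -0.03    0.97   -0.10]
  [ -0.04   -0.07   -0.05   -0.03   -0.10   -0.01   -0.08    0.91]
Leontief inverse L = M⁻¹:
  [  1.0696    0.0841    0.1237    0.1012    0.0708    0.1329    0.0467    0.0968]
  [  0.1223    1.0889    0.1206    0.0723    0.0642    0.1047    0.0598    0.1617]
  [  0.0488    0.0489    1.0836    0.1083    0.0570    0.1279    0.1291    0.1622]
  [  0.1003    0.0592    0.0854    1.0743    0.1171    0.1331    0.0887    0.1282]
  [  0.0814    0.0653    0.0532    0.1200    1.1244    0.1129    0.1049    0.0844]
  [  0.0484    0.1259    0.0468    0.1380    0.1377    1.0739    0.0691    0.1383]
  [  0.0443    0.0781    0.0675    0.0477    0.0636    0.0585    1.0601    0.1453]
  [  0.0758    0.1075    0.0894    0.0703    0.1457    0.0547    0.1222    1.1523]
Total output x = L · d:
  x_0 = 1.0696·37 + 0.0841·69 + 0.1237·52 + 0.1012·85 + 0.0708·89 + 0.1329·23 + 0.0467·51 + 0.0968·26 = 74.6625
  x_1 = 0.1223·37 + 1.0889·69 + 0.1206·52 + 0.0723·85 + 0.0642·89 + 0.1047·23 + 0.0598·51 + 0.1617·26 = 107.4548
  x_2 = 0.0488·37 + 0.0489·69 + 1.0836·52 + 0.1083·85 + 0.0570·89 + 0.1279·23 + 0.1291·51 + 0.1622·26 = 89.5543
  x_3 = 0.1003·37 + 0.0592·69 + 0.0854·52 + 1.0743·85 + 0.1171·89 + 0.1331·23 + 0.0887·51 + 0.1282·26 = 124.8932
  x_4 = 0.0814·37 + 0.0653·69 + 0.0532·52 + 0.1200·85 + 1.1244·89 + 0.1129·23 + 0.1049·51 + 0.0844·26 = 130.7038
  x_5 = 0.0484·37 + 0.1259·69 + 0.0468·52 + 0.1380·85 + 0.1377·89 + 1.0739·23 + 0.0691·51 + 0.1383·26 = 68.7109
  x_6 = 0.0443·37 + 0.0781·69 + 0.0675·52 + 0.0477·85 + 0.0636·89 + 0.0585·23 + 1.0601·51 + 0.1453·26 = 79.4375
  x_7 = 0.0758·37 + 0.1075·69 + 0.0894·52 + 0.0703·85 + 0.1457·89 + 0.0547·23 + 0.1222·51 + 1.1523·26 = 71.2586
Δx_1 = L[1,7] · Δd_7 = 0.1617 · 20 = 3.2349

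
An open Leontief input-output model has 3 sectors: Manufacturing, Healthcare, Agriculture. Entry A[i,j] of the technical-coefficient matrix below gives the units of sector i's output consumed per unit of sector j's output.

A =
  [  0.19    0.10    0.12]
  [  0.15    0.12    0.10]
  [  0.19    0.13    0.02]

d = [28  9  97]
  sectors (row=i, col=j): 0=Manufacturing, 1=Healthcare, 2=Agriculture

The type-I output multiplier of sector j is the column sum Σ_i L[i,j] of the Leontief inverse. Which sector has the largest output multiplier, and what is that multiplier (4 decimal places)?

Form M = I − A:
  [  0.81   -0.10   -0.12]
  [ -0.15    0.88   -0.10]
  [ -0.19   -0.13    0.98]
Leontief inverse L = M⁻¹:
  [  1.3088    0.1750    0.1781]
  [  0.2558    1.1880    0.1525]
  [  0.2877    0.1915    1.0752]
Total output x = L · d:
  x_0 = 1.3088·28 + 0.1750·9 + 0.1781·97 = 55.4981
  x_1 = 0.2558·28 + 1.1880·9 + 0.1525·97 = 32.6497
  x_2 = 0.2877·28 + 0.1915·9 + 1.0752·97 = 114.0705
Output multipliers (column sums of L):
  Manufacturing: 1.8522
  Healthcare: 1.5545
  Agriculture: 1.4058

Manufacturing (1.8522)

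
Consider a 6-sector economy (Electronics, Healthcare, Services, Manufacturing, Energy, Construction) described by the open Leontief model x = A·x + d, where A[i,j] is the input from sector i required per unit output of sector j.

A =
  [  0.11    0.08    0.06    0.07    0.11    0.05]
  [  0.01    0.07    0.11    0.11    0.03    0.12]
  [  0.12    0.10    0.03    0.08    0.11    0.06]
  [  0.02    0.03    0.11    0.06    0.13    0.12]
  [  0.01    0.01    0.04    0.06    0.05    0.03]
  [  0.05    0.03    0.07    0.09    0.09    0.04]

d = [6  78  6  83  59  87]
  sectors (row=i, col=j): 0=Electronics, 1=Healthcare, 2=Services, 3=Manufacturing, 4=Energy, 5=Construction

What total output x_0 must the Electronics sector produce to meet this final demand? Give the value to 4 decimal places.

Form M = I − A:
  [  0.89   -0.08   -0.06   -0.07   -0.11   -0.05]
  [ -0.01    0.93   -0.11   -0.11   -0.03   -0.12]
  [ -0.12   -0.10    0.97   -0.08   -0.11   -0.06]
  [ -0.02   -0.03   -0.11    0.94   -0.13   -0.12]
  [ -0.01   -0.01   -0.04   -0.06    0.95   -0.03]
  [ -0.05   -0.03   -0.07   -0.09   -0.09    0.96]
Leontief inverse L = M⁻¹:
  [  1.1512    0.1209    0.1146    0.1310    0.1782    0.1042]
  [  0.0496    1.1096    0.1651    0.1708    0.1000    0.1761]
  [  0.1603    0.1413    1.0891    0.1439    0.1800    0.1177]
  [  0.0587    0.0656    0.1580    1.1178    0.1959    0.1670]
  [  0.0257    0.0249    0.0623    0.0841    1.0801    0.0526]
  [  0.0811    0.0598    0.1112    0.1353    0.1452    1.0818]
Total output x = L · d:
  x_0 = 1.1512·6 + 0.1209·78 + 0.1146·6 + 0.1310·83 + 0.1782·59 + 0.1042·87 = 47.4679
  x_1 = 0.0496·6 + 1.1096·78 + 0.1651·6 + 0.1708·83 + 0.1000·59 + 0.1761·87 = 123.2263
  x_2 = 0.1603·6 + 0.1413·78 + 1.0891·6 + 0.1439·83 + 0.1800·59 + 0.1177·87 = 51.3177
  x_3 = 0.0587·6 + 0.0656·78 + 0.1580·6 + 1.1178·83 + 0.1959·59 + 0.1670·87 = 125.2834
  x_4 = 0.0257·6 + 0.0249·78 + 0.0623·6 + 0.0841·83 + 1.0801·59 + 0.0526·87 = 77.7562
  x_5 = 0.0811·6 + 0.0598·78 + 0.1112·6 + 0.1353·83 + 0.1452·59 + 1.0818·87 = 119.7250

47.4679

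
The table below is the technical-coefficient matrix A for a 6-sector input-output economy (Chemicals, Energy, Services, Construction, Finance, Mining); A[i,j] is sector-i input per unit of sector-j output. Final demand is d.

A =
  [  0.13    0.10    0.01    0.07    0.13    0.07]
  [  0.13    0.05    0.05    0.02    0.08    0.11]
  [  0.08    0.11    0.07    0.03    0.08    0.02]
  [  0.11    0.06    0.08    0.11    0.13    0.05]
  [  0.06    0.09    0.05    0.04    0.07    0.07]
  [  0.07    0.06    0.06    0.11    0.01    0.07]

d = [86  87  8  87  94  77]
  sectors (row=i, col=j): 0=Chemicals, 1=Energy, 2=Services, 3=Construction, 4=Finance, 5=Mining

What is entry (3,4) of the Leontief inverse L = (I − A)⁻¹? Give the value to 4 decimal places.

L[3,4] = 0.2165

Form M = I − A:
  [  0.87   -0.10   -0.01   -0.07   -0.13   -0.07]
  [ -0.13    0.95   -0.05   -0.02   -0.08   -0.11]
  [ -0.08   -0.11    0.93   -0.03   -0.08   -0.02]
  [ -0.11   -0.06   -0.08    0.89   -0.13   -0.05]
  [ -0.06   -0.09   -0.05   -0.04    0.93   -0.07]
  [ -0.07   -0.06   -0.06   -0.11   -0.01    0.93]
Leontief inverse L = M⁻¹:
  [  1.2215    0.1713    0.0534    0.1279    0.2094    0.1360]
  [  0.2062    1.1128    0.0864    0.0708    0.1436    0.1636]
  [  0.1499    0.1655    1.1036    0.0675    0.1403    0.0688]
  [  0.2047    0.1382    0.1293    1.1710    0.2165    0.1138]
  [  0.1262    0.1421    0.0840    0.0810    1.1249    0.1171]
  [  0.1405    0.1132    0.0970    0.1579    0.0718    1.1152]
Total output x = L · d:
  x_0 = 1.2215·86 + 0.1713·87 + 0.0534·8 + 0.1279·87 + 0.2094·94 + 0.1360·77 = 161.6617
  x_1 = 0.2062·86 + 1.1128·87 + 0.0864·8 + 0.0708·87 + 0.1436·94 + 0.1636·77 = 147.5012
  x_2 = 0.1499·86 + 0.1655·87 + 1.1036·8 + 0.0675·87 + 0.1403·94 + 0.0688·77 = 60.4781
  x_3 = 0.2047·86 + 0.1382·87 + 0.1293·8 + 1.1710·87 + 0.2165·94 + 0.1138·77 = 161.6464
  x_4 = 0.1262·86 + 0.1421·87 + 0.0840·8 + 0.0810·87 + 1.1249·94 + 0.1171·77 = 145.6982
  x_5 = 0.1405·86 + 0.1132·87 + 0.0970·8 + 0.1579·87 + 0.0718·94 + 1.1152·77 = 129.0679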